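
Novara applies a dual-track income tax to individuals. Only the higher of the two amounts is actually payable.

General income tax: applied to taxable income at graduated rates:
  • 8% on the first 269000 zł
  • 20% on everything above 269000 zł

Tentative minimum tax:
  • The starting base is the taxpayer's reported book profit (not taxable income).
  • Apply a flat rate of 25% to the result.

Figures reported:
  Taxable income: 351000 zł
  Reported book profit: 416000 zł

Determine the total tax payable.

104000 zł

General income tax:
  269000 zł × 8% = 21520 zł
  82000 zł × 20% = 16400 zł
  → 37920 zł

Tentative minimum tax:
  Base (reported book profit): 416000 zł
  416000 zł × 25% = 104000 zł

104000 zł > 37920 zł, so the tentative minimum tax is the binding amount.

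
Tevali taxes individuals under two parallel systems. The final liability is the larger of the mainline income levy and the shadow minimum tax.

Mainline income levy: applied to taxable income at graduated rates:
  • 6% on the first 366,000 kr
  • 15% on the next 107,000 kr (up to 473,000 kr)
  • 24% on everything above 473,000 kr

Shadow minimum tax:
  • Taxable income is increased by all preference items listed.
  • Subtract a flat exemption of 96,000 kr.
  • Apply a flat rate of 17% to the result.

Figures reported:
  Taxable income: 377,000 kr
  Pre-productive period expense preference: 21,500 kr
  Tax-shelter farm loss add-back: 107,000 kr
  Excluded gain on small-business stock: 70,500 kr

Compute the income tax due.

Mainline income levy:
  366,000 kr × 6% = 21,960 kr
  11,000 kr × 15% = 1,650 kr
  → 23,610 kr

Shadow minimum tax:
  Adjusted income: 377,000 kr + 21,500 kr + 107,000 kr + 70,500 kr = 576,000 kr
  Less exemption 96,000 kr → base 480,000 kr
  480,000 kr × 17% = 81,600 kr

81,600 kr > 23,610 kr, so the shadow minimum tax is the binding amount.

81,600 kr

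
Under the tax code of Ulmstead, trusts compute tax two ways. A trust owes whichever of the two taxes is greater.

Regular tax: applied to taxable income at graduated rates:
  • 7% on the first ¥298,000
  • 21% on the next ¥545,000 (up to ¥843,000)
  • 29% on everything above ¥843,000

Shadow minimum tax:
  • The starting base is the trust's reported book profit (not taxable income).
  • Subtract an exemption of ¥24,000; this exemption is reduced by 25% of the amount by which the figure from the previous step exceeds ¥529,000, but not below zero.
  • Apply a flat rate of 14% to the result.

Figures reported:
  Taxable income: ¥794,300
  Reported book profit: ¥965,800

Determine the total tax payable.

¥135,212

Regular tax:
  ¥298,000 × 7% = ¥20,860
  ¥496,300 × 21% = ¥104,223
  → ¥125,083

Shadow minimum tax:
  Base (reported book profit): ¥965,800
  Exemption: 25% × (¥965,800 − ¥529,000) = ¥109,200 ≥ ¥24,000, so the exemption is fully phased out
  Base: ¥965,800 − ¥0 = ¥965,800
  ¥965,800 × 14% = ¥135,212

¥135,212 > ¥125,083, so the shadow minimum tax is the binding amount.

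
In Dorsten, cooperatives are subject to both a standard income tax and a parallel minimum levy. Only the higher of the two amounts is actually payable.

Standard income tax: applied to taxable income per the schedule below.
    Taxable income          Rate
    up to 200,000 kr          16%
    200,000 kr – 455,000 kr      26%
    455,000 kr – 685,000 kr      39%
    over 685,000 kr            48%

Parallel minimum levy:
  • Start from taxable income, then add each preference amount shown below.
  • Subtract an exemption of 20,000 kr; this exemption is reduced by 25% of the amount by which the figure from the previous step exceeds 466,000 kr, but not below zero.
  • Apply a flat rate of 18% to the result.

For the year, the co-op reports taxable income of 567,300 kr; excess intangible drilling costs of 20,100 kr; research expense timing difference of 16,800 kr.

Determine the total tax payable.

Parallel minimum levy:
  Adjusted income: 567,300 kr + 20,100 kr + 16,800 kr = 604,200 kr
  Exemption: 25% × (604,200 kr − 466,000 kr) = 34,550 kr ≥ 20,000 kr, so the exemption is fully phased out
  Base: 604,200 kr − 0 kr = 604,200 kr
  604,200 kr × 18% = 108,756 kr

Standard income tax:
  200,000 kr × 16% = 32,000 kr
  255,000 kr × 26% = 66,300 kr
  112,300 kr × 39% = 43,797 kr
  → 142,097 kr

142,097 kr > 108,756 kr, so the standard income tax governs.

142,097 kr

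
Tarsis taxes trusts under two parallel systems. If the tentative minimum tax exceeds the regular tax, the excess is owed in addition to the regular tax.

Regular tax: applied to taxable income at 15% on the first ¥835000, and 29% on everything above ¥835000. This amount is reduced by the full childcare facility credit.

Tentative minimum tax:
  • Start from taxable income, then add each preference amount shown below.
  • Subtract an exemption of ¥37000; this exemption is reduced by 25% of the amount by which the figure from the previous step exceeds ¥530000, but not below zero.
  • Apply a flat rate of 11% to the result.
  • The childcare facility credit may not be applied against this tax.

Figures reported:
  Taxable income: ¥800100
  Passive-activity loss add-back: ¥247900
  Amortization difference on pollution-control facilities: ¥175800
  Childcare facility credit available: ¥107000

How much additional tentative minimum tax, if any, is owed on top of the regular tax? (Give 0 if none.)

¥121603

Regular tax:
  ¥800100 × 15% = ¥120015
  Less childcare facility credit ¥107000 → ¥13015

Tentative minimum tax:
  Adjusted income: ¥800100 + ¥247900 + ¥175800 = ¥1223800
  Exemption: 25% × (¥1223800 − ¥530000) = ¥173450 ≥ ¥37000, so the exemption is fully phased out
  Base: ¥1223800 − ¥0 = ¥1223800
  ¥1223800 × 11% = ¥134618

Excess of tentative minimum tax over regular tax: ¥134618 − ¥13015 = ¥121603.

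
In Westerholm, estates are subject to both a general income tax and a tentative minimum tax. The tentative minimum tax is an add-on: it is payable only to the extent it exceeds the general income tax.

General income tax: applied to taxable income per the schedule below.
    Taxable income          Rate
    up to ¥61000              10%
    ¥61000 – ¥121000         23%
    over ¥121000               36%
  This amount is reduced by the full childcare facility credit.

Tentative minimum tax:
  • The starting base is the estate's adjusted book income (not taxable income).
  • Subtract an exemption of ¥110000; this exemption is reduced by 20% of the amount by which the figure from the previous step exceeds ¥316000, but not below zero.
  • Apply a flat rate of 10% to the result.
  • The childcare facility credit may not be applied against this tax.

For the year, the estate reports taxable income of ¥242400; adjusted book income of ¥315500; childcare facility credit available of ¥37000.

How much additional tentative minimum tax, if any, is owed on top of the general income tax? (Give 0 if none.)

¥0

Tentative minimum tax:
  Base (adjusted book income): ¥315500
  Exemption: ¥315500 ≤ ¥316000, so full ¥110000 applies
  Base: ¥315500 − ¥110000 = ¥205500
  ¥205500 × 10% = ¥20550

General income tax:
  ¥61000 × 10% = ¥6100
  ¥60000 × 23% = ¥13800
  ¥121400 × 36% = ¥43704
  → ¥63604
  Less childcare facility credit ¥37000 → ¥26604

¥20550 ≤ ¥26604, so no add-on is due.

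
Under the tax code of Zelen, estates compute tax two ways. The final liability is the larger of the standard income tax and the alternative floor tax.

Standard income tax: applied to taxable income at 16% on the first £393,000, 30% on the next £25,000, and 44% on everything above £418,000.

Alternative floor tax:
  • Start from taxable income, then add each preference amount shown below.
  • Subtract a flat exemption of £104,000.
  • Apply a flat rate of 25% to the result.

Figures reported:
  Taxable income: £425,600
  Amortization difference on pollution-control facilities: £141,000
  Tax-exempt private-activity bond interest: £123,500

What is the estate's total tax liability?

Standard income tax:
  £393,000 × 16% = £62,880
  £25,000 × 30% = £7,500
  £7,600 × 44% = £3,344
  → £73,724

Alternative floor tax:
  Adjusted income: £425,600 + £141,000 + £123,500 = £690,100
  Less exemption £104,000 → base £586,100
  £586,100 × 25% = £146,525

£146,525 > £73,724, so the alternative floor tax is the binding amount.

£146,525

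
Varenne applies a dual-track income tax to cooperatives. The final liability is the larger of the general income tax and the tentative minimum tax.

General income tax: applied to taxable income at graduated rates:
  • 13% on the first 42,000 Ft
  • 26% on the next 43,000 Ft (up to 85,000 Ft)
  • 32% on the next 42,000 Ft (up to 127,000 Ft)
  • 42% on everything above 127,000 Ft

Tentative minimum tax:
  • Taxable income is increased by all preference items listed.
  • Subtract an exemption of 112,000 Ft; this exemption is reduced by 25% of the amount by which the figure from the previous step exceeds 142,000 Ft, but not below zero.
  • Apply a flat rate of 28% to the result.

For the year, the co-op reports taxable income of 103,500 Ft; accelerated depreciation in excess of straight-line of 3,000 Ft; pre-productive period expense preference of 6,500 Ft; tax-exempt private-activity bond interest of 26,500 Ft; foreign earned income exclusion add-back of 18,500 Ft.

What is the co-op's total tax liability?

22,560 Ft

General income tax:
  42,000 Ft × 13% = 5,460 Ft
  43,000 Ft × 26% = 11,180 Ft
  18,500 Ft × 32% = 5,920 Ft
  → 22,560 Ft

Tentative minimum tax:
  Adjusted income: 103,500 Ft + 3,000 Ft + 6,500 Ft + 26,500 Ft + 18,500 Ft = 158,000 Ft
  Exemption: 112,000 Ft − 25% × (158,000 Ft − 142,000 Ft) = 112,000 Ft − 4,000 Ft = 108,000 Ft
  Base: 158,000 Ft − 108,000 Ft = 50,000 Ft
  50,000 Ft × 28% = 14,000 Ft

22,560 Ft > 14,000 Ft, so the general income tax governs.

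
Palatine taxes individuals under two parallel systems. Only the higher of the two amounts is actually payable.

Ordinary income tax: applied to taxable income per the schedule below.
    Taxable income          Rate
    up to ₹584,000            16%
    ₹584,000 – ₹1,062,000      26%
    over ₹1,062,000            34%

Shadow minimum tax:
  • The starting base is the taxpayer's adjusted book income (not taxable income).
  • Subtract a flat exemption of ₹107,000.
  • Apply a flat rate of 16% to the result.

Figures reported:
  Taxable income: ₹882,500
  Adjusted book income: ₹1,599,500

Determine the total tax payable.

Shadow minimum tax:
  Base (adjusted book income): ₹1,599,500
  Less exemption ₹107,000 → base ₹1,492,500
  ₹1,492,500 × 16% = ₹238,800

Ordinary income tax:
  ₹584,000 × 16% = ₹93,440
  ₹298,500 × 26% = ₹77,610
  → ₹171,050

₹238,800 > ₹171,050, so the shadow minimum tax is the binding amount.

₹238,800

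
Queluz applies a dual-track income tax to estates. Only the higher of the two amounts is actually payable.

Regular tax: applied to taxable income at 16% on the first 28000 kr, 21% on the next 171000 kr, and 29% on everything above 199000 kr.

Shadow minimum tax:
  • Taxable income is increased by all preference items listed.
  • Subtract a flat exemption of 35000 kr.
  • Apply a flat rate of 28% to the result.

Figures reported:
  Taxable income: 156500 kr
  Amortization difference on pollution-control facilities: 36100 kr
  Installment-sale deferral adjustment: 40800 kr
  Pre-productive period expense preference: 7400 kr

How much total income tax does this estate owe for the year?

Shadow minimum tax:
  Adjusted income: 156500 kr + 36100 kr + 40800 kr + 7400 kr = 240800 kr
  Less exemption 35000 kr → base 205800 kr
  205800 kr × 28% = 57624 kr

Regular tax:
  28000 kr × 16% = 4480 kr
  128500 kr × 21% = 26985 kr
  → 31465 kr

57624 kr > 31465 kr, so the shadow minimum tax is the binding amount.

57624 kr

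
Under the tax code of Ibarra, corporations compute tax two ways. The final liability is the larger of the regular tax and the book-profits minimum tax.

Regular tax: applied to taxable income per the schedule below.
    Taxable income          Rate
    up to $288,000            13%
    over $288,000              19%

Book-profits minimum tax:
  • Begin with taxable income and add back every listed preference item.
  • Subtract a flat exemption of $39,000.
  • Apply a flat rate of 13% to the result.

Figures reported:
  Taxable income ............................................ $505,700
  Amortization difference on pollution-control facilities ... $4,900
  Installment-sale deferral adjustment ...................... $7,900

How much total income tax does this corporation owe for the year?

$78,803

Regular tax:
  $288,000 × 13% = $37,440
  $217,700 × 19% = $41,363
  → $78,803

Book-profits minimum tax:
  Adjusted income: $505,700 + $4,900 + $7,900 = $518,500
  Less exemption $39,000 → base $479,500
  $479,500 × 13% = $62,335

$78,803 > $62,335, so the regular tax governs.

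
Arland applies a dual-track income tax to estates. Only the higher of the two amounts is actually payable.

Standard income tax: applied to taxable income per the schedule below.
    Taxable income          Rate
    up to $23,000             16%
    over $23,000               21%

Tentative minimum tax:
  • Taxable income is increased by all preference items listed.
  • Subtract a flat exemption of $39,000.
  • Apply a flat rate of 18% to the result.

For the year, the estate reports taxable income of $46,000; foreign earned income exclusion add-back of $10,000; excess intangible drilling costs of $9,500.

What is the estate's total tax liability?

Tentative minimum tax:
  Adjusted income: $46,000 + $10,000 + $9,500 = $65,500
  Less exemption $39,000 → base $26,500
  $26,500 × 18% = $4,770

Standard income tax:
  $23,000 × 16% = $3,680
  $23,000 × 21% = $4,830
  → $8,510

$8,510 > $4,770, so the standard income tax governs.

$8,510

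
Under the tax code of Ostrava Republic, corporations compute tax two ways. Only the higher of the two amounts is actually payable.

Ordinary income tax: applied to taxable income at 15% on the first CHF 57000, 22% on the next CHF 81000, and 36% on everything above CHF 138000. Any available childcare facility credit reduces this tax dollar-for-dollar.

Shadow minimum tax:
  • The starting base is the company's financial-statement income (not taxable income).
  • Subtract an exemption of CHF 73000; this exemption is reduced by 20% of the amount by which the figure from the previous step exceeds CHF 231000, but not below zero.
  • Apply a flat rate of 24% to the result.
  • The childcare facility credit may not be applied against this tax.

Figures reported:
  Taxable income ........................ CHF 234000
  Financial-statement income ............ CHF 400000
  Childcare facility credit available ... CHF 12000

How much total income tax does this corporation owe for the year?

CHF 86592

Ordinary income tax:
  CHF 57000 × 15% = CHF 8550
  CHF 81000 × 22% = CHF 17820
  CHF 96000 × 36% = CHF 34560
  → CHF 60930
  Less childcare facility credit CHF 12000 → CHF 48930

Shadow minimum tax:
  Base (financial-statement income): CHF 400000
  Exemption: CHF 73000 − 20% × (CHF 400000 − CHF 231000) = CHF 73000 − CHF 33800 = CHF 39200
  Base: CHF 400000 − CHF 39200 = CHF 360800
  CHF 360800 × 24% = CHF 86592

CHF 86592 > CHF 48930, so the shadow minimum tax is the binding amount.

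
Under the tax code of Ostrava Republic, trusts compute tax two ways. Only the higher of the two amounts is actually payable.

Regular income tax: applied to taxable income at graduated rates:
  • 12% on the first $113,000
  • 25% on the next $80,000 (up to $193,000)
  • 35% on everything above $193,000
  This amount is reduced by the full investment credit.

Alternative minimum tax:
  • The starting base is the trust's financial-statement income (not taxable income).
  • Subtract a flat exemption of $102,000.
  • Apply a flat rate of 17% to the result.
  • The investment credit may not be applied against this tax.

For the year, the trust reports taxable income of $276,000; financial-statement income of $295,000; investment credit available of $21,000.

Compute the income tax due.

Regular income tax:
  $113,000 × 12% = $13,560
  $80,000 × 25% = $20,000
  $83,000 × 35% = $29,050
  → $62,610
  Less investment credit $21,000 → $41,610

Alternative minimum tax:
  Base (financial-statement income): $295,000
  Less exemption $102,000 → base $193,000
  $193,000 × 17% = $32,810

$41,610 > $32,810, so the regular income tax governs.

$41,610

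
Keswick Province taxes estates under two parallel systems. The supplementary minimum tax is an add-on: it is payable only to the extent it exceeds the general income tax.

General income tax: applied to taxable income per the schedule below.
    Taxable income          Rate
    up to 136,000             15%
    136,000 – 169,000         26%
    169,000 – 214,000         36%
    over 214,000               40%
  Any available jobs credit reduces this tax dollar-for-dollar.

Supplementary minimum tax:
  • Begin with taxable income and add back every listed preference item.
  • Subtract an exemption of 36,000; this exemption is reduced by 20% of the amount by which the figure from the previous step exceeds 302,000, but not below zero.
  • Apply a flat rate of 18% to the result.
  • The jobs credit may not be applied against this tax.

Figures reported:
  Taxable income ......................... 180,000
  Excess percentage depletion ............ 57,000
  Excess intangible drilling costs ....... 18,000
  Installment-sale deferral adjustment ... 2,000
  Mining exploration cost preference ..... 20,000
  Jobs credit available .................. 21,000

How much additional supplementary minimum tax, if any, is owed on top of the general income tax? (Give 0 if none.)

Supplementary minimum tax:
  Adjusted income: 180,000 + 57,000 + 18,000 + 2,000 + 20,000 = 277,000
  Exemption: 277,000 ≤ 302,000, so full 36,000 applies
  Base: 277,000 − 36,000 = 241,000
  241,000 × 18% = 43,380

General income tax:
  136,000 × 15% = 20,400
  33,000 × 26% = 8,580
  11,000 × 36% = 3,960
  → 32,940
  Less jobs credit 21,000 → 11,940

Excess of supplementary minimum tax over general income tax: 43,380 − 11,940 = 31,440.

31,440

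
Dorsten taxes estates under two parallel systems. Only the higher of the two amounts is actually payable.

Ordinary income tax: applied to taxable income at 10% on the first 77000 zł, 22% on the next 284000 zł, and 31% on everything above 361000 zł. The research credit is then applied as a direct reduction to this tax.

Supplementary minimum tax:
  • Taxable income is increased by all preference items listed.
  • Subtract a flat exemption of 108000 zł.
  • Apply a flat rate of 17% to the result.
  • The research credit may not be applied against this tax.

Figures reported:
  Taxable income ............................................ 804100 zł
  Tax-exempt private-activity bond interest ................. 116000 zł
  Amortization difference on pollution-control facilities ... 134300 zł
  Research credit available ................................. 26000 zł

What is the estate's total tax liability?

181541 zł

Supplementary minimum tax:
  Adjusted income: 804100 zł + 116000 zł + 134300 zł = 1054400 zł
  Less exemption 108000 zł → base 946400 zł
  946400 zł × 17% = 160888 zł

Ordinary income tax:
  77000 zł × 10% = 7700 zł
  284000 zł × 22% = 62480 zł
  443100 zł × 31% = 137361 zł
  → 207541 zł
  Less research credit 26000 zł → 181541 zł

181541 zł > 160888 zł, so the ordinary income tax governs.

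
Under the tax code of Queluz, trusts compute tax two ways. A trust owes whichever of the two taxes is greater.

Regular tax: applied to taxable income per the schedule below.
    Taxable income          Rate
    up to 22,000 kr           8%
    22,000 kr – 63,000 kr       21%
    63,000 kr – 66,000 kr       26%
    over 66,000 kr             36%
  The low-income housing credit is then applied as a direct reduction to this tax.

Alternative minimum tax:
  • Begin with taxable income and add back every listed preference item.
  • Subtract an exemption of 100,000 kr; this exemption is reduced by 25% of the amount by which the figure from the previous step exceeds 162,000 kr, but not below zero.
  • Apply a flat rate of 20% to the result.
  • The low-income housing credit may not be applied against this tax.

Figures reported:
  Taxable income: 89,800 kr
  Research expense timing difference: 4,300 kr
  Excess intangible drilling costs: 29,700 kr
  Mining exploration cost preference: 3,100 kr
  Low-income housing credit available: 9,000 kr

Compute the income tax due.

Alternative minimum tax:
  Adjusted income: 89,800 kr + 4,300 kr + 29,700 kr + 3,100 kr = 126,900 kr
  Exemption: 126,900 kr ≤ 162,000 kr, so full 100,000 kr applies
  Base: 126,900 kr − 100,000 kr = 26,900 kr
  26,900 kr × 20% = 5,380 kr

Regular tax:
  22,000 kr × 8% = 1,760 kr
  41,000 kr × 21% = 8,610 kr
  3,000 kr × 26% = 780 kr
  23,800 kr × 36% = 8,568 kr
  → 19,718 kr
  Less low-income housing credit 9,000 kr → 10,718 kr

10,718 kr > 5,380 kr, so the regular tax governs.

10,718 kr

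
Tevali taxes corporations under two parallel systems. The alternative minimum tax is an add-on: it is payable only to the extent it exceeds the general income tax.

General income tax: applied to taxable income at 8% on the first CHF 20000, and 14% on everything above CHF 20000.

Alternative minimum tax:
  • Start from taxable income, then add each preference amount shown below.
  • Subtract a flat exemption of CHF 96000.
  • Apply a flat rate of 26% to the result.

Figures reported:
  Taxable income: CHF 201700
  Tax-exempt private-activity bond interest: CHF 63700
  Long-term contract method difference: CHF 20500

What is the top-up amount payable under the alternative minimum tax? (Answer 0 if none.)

CHF 22336

Alternative minimum tax:
  Adjusted income: CHF 201700 + CHF 63700 + CHF 20500 = CHF 285900
  Less exemption CHF 96000 → base CHF 189900
  CHF 189900 × 26% = CHF 49374

General income tax:
  CHF 20000 × 8% = CHF 1600
  CHF 181700 × 14% = CHF 25438
  → CHF 27038

Excess of alternative minimum tax over general income tax: CHF 49374 − CHF 27038 = CHF 22336.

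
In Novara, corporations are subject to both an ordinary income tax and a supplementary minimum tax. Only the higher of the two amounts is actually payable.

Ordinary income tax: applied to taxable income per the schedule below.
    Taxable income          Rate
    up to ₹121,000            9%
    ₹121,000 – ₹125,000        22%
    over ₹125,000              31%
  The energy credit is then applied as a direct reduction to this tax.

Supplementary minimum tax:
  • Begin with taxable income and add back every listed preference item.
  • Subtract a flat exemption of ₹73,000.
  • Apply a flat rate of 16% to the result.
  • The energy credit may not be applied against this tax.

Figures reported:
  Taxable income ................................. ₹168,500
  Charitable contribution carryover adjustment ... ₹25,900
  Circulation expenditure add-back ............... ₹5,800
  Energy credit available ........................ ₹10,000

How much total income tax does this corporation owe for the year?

₹20,352

Supplementary minimum tax:
  Adjusted income: ₹168,500 + ₹25,900 + ₹5,800 = ₹200,200
  Less exemption ₹73,000 → base ₹127,200
  ₹127,200 × 16% = ₹20,352

Ordinary income tax:
  ₹121,000 × 9% = ₹10,890
  ₹4,000 × 22% = ₹880
  ₹43,500 × 31% = ₹13,485
  → ₹25,255
  Less energy credit ₹10,000 → ₹15,255

₹20,352 > ₹15,255, so the supplementary minimum tax is the binding amount.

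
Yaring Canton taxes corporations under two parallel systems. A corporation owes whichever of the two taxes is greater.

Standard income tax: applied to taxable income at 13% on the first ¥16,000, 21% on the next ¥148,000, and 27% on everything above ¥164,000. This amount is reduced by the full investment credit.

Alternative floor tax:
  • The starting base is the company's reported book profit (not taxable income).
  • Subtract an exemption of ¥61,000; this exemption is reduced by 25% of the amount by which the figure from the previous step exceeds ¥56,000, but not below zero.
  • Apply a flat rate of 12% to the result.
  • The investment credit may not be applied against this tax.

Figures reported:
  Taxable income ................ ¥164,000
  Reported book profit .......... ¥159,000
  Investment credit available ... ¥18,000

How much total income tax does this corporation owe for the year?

Alternative floor tax:
  Base (reported book profit): ¥159,000
  Exemption: ¥61,000 − 25% × (¥159,000 − ¥56,000) = ¥61,000 − ¥25,750 = ¥35,250
  Base: ¥159,000 − ¥35,250 = ¥123,750
  ¥123,750 × 12% = ¥14,850

Standard income tax:
  ¥16,000 × 13% = ¥2,080
  ¥148,000 × 21% = ¥31,080
  → ¥33,160
  Less investment credit ¥18,000 → ¥15,160

¥15,160 > ¥14,850, so the standard income tax governs.

¥15,160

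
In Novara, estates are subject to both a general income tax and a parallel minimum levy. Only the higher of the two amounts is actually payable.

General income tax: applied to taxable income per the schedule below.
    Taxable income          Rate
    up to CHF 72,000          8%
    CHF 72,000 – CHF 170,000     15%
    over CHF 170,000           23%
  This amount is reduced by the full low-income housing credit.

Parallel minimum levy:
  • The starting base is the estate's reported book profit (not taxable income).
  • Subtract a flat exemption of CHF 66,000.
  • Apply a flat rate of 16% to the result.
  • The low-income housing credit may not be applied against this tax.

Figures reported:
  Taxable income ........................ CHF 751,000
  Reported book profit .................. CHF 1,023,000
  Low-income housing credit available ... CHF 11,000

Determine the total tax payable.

Parallel minimum levy:
  Base (reported book profit): CHF 1,023,000
  Less exemption CHF 66,000 → base CHF 957,000
  CHF 957,000 × 16% = CHF 153,120

General income tax:
  CHF 72,000 × 8% = CHF 5,760
  CHF 98,000 × 15% = CHF 14,700
  CHF 581,000 × 23% = CHF 133,630
  → CHF 154,090
  Less low-income housing credit CHF 11,000 → CHF 143,090

CHF 153,120 > CHF 143,090, so the parallel minimum levy is the binding amount.

CHF 153,120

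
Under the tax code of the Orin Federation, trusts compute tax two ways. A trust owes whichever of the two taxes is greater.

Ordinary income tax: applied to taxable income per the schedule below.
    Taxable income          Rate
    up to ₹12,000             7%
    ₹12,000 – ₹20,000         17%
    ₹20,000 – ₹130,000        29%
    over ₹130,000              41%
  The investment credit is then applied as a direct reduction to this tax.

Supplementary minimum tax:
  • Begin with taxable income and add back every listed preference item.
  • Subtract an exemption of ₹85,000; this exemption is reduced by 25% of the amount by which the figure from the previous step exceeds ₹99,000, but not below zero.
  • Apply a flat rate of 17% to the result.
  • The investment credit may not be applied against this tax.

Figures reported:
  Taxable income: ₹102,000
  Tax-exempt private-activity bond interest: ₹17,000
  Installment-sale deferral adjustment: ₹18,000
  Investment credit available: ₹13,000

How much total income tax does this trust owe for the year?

Ordinary income tax:
  ₹12,000 × 7% = ₹840
  ₹8,000 × 17% = ₹1,360
  ₹82,000 × 29% = ₹23,780
  → ₹25,980
  Less investment credit ₹13,000 → ₹12,980

Supplementary minimum tax:
  Adjusted income: ₹102,000 + ₹17,000 + ₹18,000 = ₹137,000
  Exemption: ₹85,000 − 25% × (₹137,000 − ₹99,000) = ₹85,000 − ₹9,500 = ₹75,500
  Base: ₹137,000 − ₹75,500 = ₹61,500
  ₹61,500 × 17% = ₹10,455

₹12,980 > ₹10,455, so the ordinary income tax governs.

₹12,980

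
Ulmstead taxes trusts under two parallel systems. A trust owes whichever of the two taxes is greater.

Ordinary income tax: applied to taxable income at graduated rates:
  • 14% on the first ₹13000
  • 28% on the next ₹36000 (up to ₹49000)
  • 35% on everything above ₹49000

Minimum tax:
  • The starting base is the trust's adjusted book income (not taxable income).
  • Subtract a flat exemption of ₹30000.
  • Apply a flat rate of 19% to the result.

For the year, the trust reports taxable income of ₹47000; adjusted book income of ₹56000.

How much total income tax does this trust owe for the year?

₹11340

Minimum tax:
  Base (adjusted book income): ₹56000
  Less exemption ₹30000 → base ₹26000
  ₹26000 × 19% = ₹4940

Ordinary income tax:
  ₹13000 × 14% = ₹1820
  ₹34000 × 28% = ₹9520
  → ₹11340

₹11340 > ₹4940, so the ordinary income tax governs.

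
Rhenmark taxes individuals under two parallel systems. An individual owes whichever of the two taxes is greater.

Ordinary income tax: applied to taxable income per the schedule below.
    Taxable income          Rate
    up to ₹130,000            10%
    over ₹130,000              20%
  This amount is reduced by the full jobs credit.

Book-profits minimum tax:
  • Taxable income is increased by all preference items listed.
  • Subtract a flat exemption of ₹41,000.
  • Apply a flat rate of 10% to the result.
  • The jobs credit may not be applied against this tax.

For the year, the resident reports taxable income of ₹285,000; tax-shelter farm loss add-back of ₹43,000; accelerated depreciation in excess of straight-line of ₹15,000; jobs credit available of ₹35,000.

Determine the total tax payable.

₹30,200

Book-profits minimum tax:
  Adjusted income: ₹285,000 + ₹43,000 + ₹15,000 = ₹343,000
  Less exemption ₹41,000 → base ₹302,000
  ₹302,000 × 10% = ₹30,200

Ordinary income tax:
  ₹130,000 × 10% = ₹13,000
  ₹155,000 × 20% = ₹31,000
  → ₹44,000
  Less jobs credit ₹35,000 → ₹9,000

₹30,200 > ₹9,000, so the book-profits minimum tax is the binding amount.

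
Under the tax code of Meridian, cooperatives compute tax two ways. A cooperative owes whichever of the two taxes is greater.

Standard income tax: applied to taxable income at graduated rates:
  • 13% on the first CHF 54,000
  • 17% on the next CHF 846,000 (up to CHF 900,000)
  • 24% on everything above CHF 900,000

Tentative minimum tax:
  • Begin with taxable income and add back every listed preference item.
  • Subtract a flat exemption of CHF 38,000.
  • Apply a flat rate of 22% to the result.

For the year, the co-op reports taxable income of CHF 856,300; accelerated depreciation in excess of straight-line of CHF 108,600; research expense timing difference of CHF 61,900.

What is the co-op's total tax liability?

CHF 217,536

Standard income tax:
  CHF 54,000 × 13% = CHF 7,020
  CHF 802,300 × 17% = CHF 136,391
  → CHF 143,411

Tentative minimum tax:
  Adjusted income: CHF 856,300 + CHF 108,600 + CHF 61,900 = CHF 1,026,800
  Less exemption CHF 38,000 → base CHF 988,800
  CHF 988,800 × 22% = CHF 217,536

CHF 217,536 > CHF 143,411, so the tentative minimum tax is the binding amount.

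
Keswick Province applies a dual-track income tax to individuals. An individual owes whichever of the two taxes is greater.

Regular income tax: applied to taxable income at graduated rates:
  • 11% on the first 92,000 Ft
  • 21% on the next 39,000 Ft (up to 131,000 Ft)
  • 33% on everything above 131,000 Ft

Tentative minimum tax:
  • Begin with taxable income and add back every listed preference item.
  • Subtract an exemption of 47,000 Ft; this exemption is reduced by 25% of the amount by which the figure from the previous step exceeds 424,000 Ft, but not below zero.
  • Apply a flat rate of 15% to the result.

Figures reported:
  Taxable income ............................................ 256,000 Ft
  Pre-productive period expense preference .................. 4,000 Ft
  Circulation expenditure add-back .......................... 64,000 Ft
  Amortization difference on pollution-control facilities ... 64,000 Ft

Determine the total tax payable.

Regular income tax:
  92,000 Ft × 11% = 10,120 Ft
  39,000 Ft × 21% = 8,190 Ft
  125,000 Ft × 33% = 41,250 Ft
  → 59,560 Ft

Tentative minimum tax:
  Adjusted income: 256,000 Ft + 4,000 Ft + 64,000 Ft + 64,000 Ft = 388,000 Ft
  Exemption: 388,000 Ft ≤ 424,000 Ft, so full 47,000 Ft applies
  Base: 388,000 Ft − 47,000 Ft = 341,000 Ft
  341,000 Ft × 15% = 51,150 Ft

59,560 Ft > 51,150 Ft, so the regular income tax governs.

59,560 Ft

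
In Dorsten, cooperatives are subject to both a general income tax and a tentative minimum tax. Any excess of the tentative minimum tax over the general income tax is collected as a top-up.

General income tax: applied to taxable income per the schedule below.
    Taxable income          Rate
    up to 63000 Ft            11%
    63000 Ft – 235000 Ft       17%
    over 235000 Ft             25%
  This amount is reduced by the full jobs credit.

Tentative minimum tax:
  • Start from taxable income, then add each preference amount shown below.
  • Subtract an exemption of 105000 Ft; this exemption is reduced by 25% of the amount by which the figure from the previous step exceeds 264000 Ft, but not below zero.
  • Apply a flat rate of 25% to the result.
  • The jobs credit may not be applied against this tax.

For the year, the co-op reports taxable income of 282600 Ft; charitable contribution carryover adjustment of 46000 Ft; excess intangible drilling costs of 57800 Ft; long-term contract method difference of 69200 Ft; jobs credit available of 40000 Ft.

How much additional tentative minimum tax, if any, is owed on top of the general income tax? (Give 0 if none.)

91555 Ft

General income tax:
  63000 Ft × 11% = 6930 Ft
  172000 Ft × 17% = 29240 Ft
  47600 Ft × 25% = 11900 Ft
  → 48070 Ft
  Less jobs credit 40000 Ft → 8070 Ft

Tentative minimum tax:
  Adjusted income: 282600 Ft + 46000 Ft + 57800 Ft + 69200 Ft = 455600 Ft
  Exemption: 105000 Ft − 25% × (455600 Ft − 264000 Ft) = 105000 Ft − 47900 Ft = 57100 Ft
  Base: 455600 Ft − 57100 Ft = 398500 Ft
  398500 Ft × 25% = 99625 Ft

Excess of tentative minimum tax over general income tax: 99625 Ft − 8070 Ft = 91555 Ft.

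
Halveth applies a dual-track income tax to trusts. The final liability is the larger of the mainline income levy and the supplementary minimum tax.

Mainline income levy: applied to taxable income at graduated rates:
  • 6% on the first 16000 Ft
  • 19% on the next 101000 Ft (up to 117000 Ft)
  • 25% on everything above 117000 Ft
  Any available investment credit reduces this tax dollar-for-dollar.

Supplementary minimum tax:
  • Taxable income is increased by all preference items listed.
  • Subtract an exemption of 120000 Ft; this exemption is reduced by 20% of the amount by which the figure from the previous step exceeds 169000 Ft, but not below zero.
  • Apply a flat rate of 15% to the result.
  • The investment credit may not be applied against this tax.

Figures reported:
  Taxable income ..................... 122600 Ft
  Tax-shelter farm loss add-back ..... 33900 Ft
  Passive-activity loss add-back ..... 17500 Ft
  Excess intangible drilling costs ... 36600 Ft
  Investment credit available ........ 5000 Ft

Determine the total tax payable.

Mainline income levy:
  16000 Ft × 6% = 960 Ft
  101000 Ft × 19% = 19190 Ft
  5600 Ft × 25% = 1400 Ft
  → 21550 Ft
  Less investment credit 5000 Ft → 16550 Ft

Supplementary minimum tax:
  Adjusted income: 122600 Ft + 33900 Ft + 17500 Ft + 36600 Ft = 210600 Ft
  Exemption: 120000 Ft − 20% × (210600 Ft − 169000 Ft) = 120000 Ft − 8320 Ft = 111680 Ft
  Base: 210600 Ft − 111680 Ft = 98920 Ft
  98920 Ft × 15% = 14838 Ft

16550 Ft > 14838 Ft, so the mainline income levy governs.

16550 Ft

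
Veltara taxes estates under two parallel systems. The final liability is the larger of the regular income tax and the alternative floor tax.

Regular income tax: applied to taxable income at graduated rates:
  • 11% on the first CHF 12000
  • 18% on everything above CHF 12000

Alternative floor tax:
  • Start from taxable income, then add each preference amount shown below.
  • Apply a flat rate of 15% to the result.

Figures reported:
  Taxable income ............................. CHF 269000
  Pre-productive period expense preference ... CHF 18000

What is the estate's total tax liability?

Regular income tax:
  CHF 12000 × 11% = CHF 1320
  CHF 257000 × 18% = CHF 46260
  → CHF 47580

Alternative floor tax:
  Adjusted income: CHF 269000 + CHF 18000 = CHF 287000
  CHF 287000 × 15% = CHF 43050

CHF 47580 > CHF 43050, so the regular income tax governs.

CHF 47580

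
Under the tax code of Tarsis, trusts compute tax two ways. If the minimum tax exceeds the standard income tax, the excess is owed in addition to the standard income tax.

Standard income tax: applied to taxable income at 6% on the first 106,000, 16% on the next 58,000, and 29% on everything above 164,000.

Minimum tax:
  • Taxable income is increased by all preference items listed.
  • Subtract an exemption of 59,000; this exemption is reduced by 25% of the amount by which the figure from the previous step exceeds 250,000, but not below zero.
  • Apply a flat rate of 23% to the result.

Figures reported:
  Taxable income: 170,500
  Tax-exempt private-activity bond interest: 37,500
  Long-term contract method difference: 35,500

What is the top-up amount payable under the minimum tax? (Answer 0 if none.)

24,910

Minimum tax:
  Adjusted income: 170,500 + 37,500 + 35,500 = 243,500
  Exemption: 243,500 ≤ 250,000, so full 59,000 applies
  Base: 243,500 − 59,000 = 184,500
  184,500 × 23% = 42,435

Standard income tax:
  106,000 × 6% = 6,360
  58,000 × 16% = 9,280
  6,500 × 29% = 1,885
  → 17,525

Excess of minimum tax over standard income tax: 42,435 − 17,525 = 24,910.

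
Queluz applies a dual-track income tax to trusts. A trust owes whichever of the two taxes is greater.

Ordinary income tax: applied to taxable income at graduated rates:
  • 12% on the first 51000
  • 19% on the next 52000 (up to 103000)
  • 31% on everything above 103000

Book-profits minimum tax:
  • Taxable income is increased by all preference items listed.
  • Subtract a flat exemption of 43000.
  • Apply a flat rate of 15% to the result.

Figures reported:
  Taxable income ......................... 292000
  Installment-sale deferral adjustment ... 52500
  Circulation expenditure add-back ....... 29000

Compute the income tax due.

74590

Book-profits minimum tax:
  Adjusted income: 292000 + 52500 + 29000 = 373500
  Less exemption 43000 → base 330500
  330500 × 15% = 49575

Ordinary income tax:
  51000 × 12% = 6120
  52000 × 19% = 9880
  189000 × 31% = 58590
  → 74590

74590 > 49575, so the ordinary income tax governs.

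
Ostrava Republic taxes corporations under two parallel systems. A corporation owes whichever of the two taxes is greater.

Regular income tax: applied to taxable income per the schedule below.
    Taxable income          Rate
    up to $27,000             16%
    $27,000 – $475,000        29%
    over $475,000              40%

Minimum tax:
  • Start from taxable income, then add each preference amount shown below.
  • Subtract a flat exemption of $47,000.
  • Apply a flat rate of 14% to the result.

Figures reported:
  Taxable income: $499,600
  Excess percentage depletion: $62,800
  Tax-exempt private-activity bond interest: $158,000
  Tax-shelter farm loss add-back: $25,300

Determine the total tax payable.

$144,080

Regular income tax:
  $27,000 × 16% = $4,320
  $448,000 × 29% = $129,920
  $24,600 × 40% = $9,840
  → $144,080

Minimum tax:
  Adjusted income: $499,600 + $62,800 + $158,000 + $25,300 = $745,700
  Less exemption $47,000 → base $698,700
  $698,700 × 14% = $97,818

$144,080 > $97,818, so the regular income tax governs.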